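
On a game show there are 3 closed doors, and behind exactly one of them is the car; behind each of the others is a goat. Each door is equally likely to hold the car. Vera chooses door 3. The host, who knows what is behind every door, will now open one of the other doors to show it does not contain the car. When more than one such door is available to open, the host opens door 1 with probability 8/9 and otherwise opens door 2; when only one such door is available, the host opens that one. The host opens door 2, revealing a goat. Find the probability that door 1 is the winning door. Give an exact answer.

9/10

Consider each possible location of the car in turn.
If it is behind door 1 (prior 1/3): only door 2 is available, probability 1; weight (1/3)·1 = 1/3.
If it is behind door 2 (prior 1/3): the host opened door 2, so this case is ruled out; weight (1/3)·0 = 0.
If it is behind door 3 (prior 1/3): door 1 is available but not opened, probability 1/9; weight (1/3)·(1/9) = 1/27.
The weights sum to 10/27.
So P(the car behind door 1 | the host opened door 2) = (1/3) / (10/27) = 9/10.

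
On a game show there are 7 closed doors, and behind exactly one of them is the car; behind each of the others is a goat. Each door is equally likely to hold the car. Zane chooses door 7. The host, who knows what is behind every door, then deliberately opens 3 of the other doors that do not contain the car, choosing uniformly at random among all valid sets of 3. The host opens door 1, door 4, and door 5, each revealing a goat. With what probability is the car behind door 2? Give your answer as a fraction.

2/7

Condition on the true location of the car.
If it is behind any of doors 1, 4, and 5 (prior 1/7 each): that door was opened and seen not to hold the prize — ruled out; weight (1/7)·0 = 0 each.
If it is behind any of doors 2, 3, and 6 (prior 1/7 each): the host has 10 equally likely choices, so probability 1/10; weight (1/7)·(1/10) = 1/70 each.
If it is behind door 7 (prior 1/7): the host has 20 equally likely choices, so probability 1/20; weight (1/7)·(1/20) = 1/140.
The weights sum to 1/20.
So P(the car behind door 2 | the host opened door 1, door 4, and door 5) = (1/70) / (1/20) = 2/7.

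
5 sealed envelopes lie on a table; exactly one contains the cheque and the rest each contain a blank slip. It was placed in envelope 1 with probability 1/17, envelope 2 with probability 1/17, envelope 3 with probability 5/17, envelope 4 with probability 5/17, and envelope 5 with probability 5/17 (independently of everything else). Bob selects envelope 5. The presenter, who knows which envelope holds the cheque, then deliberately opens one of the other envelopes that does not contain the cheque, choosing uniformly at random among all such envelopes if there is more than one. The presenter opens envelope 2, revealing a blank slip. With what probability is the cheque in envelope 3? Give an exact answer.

Consider each possible location of the cheque in turn.
If it is in envelope 1 (prior 1/17): the presenter has 3 equally likely choices, so probability 1/3; weight (1/17)·(1/3) = 1/51.
If it is in envelope 2 (prior 1/17): the presenter opened envelope 2, so this case is ruled out; weight (1/17)·0 = 0.
If it is in either of envelopes 3 and 4 (prior 5/17 each): the presenter has 3 equally likely choices, so probability 1/3; weight (5/17)·(1/3) = 5/51 each.
If it is in envelope 5 (prior 5/17): the presenter has 4 equally likely choices, so probability 1/4; weight (5/17)·(1/4) = 5/68.
The weights sum to 59/204.
So P(the cheque in envelope 3 | the presenter opened envelope 2) = (5/51) / (59/204) = 20/59.

20/59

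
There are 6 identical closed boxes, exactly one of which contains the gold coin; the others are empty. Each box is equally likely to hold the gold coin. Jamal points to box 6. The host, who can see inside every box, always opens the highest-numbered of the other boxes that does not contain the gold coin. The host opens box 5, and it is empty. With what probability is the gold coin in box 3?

1/5

Consider each possible location of the gold coin in turn.
If it is in any of boxes 1, 2, 3, 4, and 6 (prior 1/6 each): box 5 is the highest-numbered option available, probability 1; weight (1/6)·1 = 1/6 each.
If it is in box 5 (prior 1/6): the host opened box 5, so this case is ruled out; weight (1/6)·0 = 0.
The weights sum to 5/6.
So P(the gold coin in box 3 | the host opened box 5) = (1/6) / (5/6) = 1/5.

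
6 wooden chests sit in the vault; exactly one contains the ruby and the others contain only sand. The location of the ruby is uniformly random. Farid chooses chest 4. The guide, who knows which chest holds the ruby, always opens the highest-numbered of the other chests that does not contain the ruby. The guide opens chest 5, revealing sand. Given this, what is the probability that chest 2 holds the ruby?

0

Apply Bayes' rule, conditioning on where the ruby actually is.
If it is in any of chests 1, 2, 3, and 4 (prior 1/6 each): the guide would have opened chest 6 instead, probability 0; weight (1/6)·0 = 0 each.
If it is in chest 5 (prior 1/6): the guide opened chest 5, so this case is ruled out; weight (1/6)·0 = 0.
If it is in chest 6 (prior 1/6): chest 5 is the highest-numbered option available, probability 1; weight (1/6)·1 = 1/6.
The weights sum to 1/6.
So P(the ruby in chest 2 | the guide opened chest 5) = 0 / (1/6) = 0.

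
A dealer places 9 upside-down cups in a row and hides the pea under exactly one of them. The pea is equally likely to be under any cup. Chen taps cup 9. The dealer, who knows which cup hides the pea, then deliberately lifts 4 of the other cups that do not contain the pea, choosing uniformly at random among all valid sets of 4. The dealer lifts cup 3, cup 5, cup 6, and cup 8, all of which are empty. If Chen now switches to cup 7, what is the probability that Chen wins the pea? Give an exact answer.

2/9

Consider each possible location of the pea in turn.
If it is under any of cups 1, 2, 4, and 7 (prior 1/9 each): the dealer has 35 equally likely choices, so probability 1/35; weight (1/9)·(1/35) = 1/315 each.
If it is under any of cups 3, 5, 6, and 8 (prior 1/9 each): that cup was opened and seen not to hold the prize — ruled out; weight (1/9)·0 = 0 each.
If it is under cup 9 (prior 1/9): the dealer has 70 equally likely choices, so probability 1/70; weight (1/9)·(1/70) = 1/630.
The weights sum to 1/70.
So P(the pea under cup 7 | the dealer opened cup 3, cup 5, cup 6, and cup 8) = (1/315) / (1/70) = 2/9.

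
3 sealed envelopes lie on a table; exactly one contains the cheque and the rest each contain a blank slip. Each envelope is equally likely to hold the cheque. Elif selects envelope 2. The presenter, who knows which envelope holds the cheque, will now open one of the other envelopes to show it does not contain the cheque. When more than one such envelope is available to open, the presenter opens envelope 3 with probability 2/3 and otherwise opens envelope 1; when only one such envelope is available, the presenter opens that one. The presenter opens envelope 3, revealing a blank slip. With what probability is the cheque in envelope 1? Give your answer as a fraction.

Condition on the true location of the cheque.
If it is in envelope 1 (prior 1/3): only envelope 3 is available, probability 1; weight (1/3)·1 = 1/3.
If it is in envelope 2 (prior 1/3): envelope 3 is available, opened with probability 2/3; weight (1/3)·(2/3) = 2/9.
If it is in envelope 3 (prior 1/3): the presenter opened envelope 3, so this case is ruled out; weight (1/3)·0 = 0.
The weights sum to 5/9.
So P(the cheque in envelope 1 | the presenter opened envelope 3) = (1/3) / (5/9) = 3/5.

3/5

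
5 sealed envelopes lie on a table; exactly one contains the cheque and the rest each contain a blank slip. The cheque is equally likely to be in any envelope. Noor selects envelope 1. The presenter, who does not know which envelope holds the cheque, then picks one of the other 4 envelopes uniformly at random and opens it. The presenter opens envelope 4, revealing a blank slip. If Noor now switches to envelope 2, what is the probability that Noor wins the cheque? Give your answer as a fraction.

1/4

Because the presenter chose which envelope to open without knowing where the cheque is, the choice is independent of the prize location. Learning that envelope 4 does not hold the cheque simply rules out that one location and leaves the remaining 4 envelopes still equally likely by symmetry.
So P(the cheque in envelope 2) = 1/4.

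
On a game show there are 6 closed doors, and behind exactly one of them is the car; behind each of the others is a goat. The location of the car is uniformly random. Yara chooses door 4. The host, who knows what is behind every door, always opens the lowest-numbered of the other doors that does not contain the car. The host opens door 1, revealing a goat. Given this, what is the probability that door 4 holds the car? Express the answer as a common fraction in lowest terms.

1/5

Consider each possible location of the car in turn.
If it is behind door 1 (prior 1/6): the host opened door 1, so this case is ruled out; weight (1/6)·0 = 0.
If it is behind any of doors 2, 3, 4, 5, and 6 (prior 1/6 each): door 1 is the lowest-numbered option available, probability 1; weight (1/6)·1 = 1/6 each.
The weights sum to 5/6.
So P(the car behind door 4 | the host opened door 1) = (1/6) / (5/6) = 1/5.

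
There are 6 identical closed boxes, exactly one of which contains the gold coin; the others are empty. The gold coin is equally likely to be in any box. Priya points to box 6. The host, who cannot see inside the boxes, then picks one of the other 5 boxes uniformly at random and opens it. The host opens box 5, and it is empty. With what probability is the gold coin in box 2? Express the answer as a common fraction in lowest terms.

Apply Bayes' rule, conditioning on where the gold coin actually is.
If it is in any of boxes 1, 2, 3, 4, and 6 (prior 1/6 each): the host picks box 5 with probability 1/5 regardless, and it is not the prize; weight (1/6)·(1/5) = 1/30 each.
If it is in box 5 (prior 1/6): the host opened box 5, so this case is ruled out; weight (1/6)·0 = 0.
The weights sum to 1/6.
So P(the gold coin in box 2 | the host opened box 5) = (1/30) / (1/6) = 1/5.

1/5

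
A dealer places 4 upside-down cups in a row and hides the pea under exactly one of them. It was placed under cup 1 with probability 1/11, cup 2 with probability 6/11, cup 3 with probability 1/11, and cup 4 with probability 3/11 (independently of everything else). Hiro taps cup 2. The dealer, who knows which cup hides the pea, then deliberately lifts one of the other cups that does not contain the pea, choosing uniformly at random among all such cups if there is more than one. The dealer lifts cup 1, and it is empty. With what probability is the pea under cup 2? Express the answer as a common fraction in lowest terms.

1/2

Apply Bayes' rule, conditioning on where the pea actually is.
If it is under cup 1 (prior 1/11): the dealer opened cup 1, so this case is ruled out; weight (1/11)·0 = 0.
If it is under cup 2 (prior 6/11): the dealer has 3 equally likely choices, so probability 1/3; weight (6/11)·(1/3) = 2/11.
If it is under cup 3 (prior 1/11): the dealer has 2 equally likely choices, so probability 1/2; weight (1/11)·(1/2) = 1/22.
If it is under cup 4 (prior 3/11): the dealer has 2 equally likely choices, so probability 1/2; weight (3/11)·(1/2) = 3/22.
The weights sum to 4/11.
So P(the pea under cup 2 | the dealer opened cup 1) = (2/11) / (4/11) = 1/2.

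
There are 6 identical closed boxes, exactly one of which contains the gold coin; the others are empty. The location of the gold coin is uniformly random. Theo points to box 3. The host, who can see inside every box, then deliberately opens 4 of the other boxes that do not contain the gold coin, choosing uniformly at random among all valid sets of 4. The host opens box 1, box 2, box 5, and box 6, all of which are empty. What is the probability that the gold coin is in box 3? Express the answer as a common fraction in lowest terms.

1/6

Consider each possible location of the gold coin in turn.
If it is in any of boxes 1, 2, 5, and 6 (prior 1/6 each): that box was opened and seen not to hold the prize — ruled out; weight (1/6)·0 = 0 each.
If it is in box 3 (prior 1/6): the host has 5 equally likely choices, so probability 1/5; weight (1/6)·(1/5) = 1/30.
If it is in box 4 (prior 1/6): the host has no choice, probability 1; weight (1/6)·1 = 1/6.
The weights sum to 1/5.
So P(the gold coin in box 3 | the host opened box 1, box 2, box 5, and box 6) = (1/30) / (1/5) = 1/6.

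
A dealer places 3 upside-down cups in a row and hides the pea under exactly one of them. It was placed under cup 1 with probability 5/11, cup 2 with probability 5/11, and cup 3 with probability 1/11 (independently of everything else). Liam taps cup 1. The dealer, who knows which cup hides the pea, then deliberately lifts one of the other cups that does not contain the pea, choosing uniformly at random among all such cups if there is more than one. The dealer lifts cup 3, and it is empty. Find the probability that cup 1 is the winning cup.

Condition on the true location of the pea.
If it is under cup 1 (prior 5/11): the dealer has 2 equally likely choices, so probability 1/2; weight (5/11)·(1/2) = 5/22.
If it is under cup 2 (prior 5/11): the dealer has no choice, probability 1; weight (5/11)·1 = 5/11.
If it is under cup 3 (prior 1/11): the dealer opened cup 3, so this case is ruled out; weight (1/11)·0 = 0.
The weights sum to 15/22.
So P(the pea under cup 1 | the dealer opened cup 3) = (5/22) / (15/22) = 1/3.

1/3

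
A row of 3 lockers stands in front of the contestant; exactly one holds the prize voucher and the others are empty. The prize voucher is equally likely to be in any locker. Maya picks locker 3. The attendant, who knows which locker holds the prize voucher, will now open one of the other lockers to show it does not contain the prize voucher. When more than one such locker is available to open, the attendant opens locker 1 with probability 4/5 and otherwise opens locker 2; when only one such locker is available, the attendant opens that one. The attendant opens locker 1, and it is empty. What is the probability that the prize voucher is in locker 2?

Apply Bayes' rule, conditioning on where the prize voucher actually is.
If it is in locker 1 (prior 1/3): the attendant opened locker 1, so this case is ruled out; weight (1/3)·0 = 0.
If it is in locker 2 (prior 1/3): only locker 1 is available, probability 1; weight (1/3)·1 = 1/3.
If it is in locker 3 (prior 1/3): locker 1 is available, opened with probability 4/5; weight (1/3)·(4/5) = 4/15.
The weights sum to 3/5.
So P(the prize voucher in locker 2 | the attendant opened locker 1) = (1/3) / (3/5) = 5/9.

5/9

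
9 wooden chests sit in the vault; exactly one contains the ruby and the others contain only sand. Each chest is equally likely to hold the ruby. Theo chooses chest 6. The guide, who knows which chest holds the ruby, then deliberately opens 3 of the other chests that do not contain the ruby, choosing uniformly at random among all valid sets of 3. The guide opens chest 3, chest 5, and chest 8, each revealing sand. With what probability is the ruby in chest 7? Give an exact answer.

Consider each possible location of the ruby in turn.
If it is in any of chests 1, 2, 4, 7, and 9 (prior 1/9 each): the guide has 35 equally likely choices, so probability 1/35; weight (1/9)·(1/35) = 1/315 each.
If it is in any of chests 3, 5, and 8 (prior 1/9 each): that chest was opened and seen not to hold the prize — ruled out; weight (1/9)·0 = 0 each.
If it is in chest 6 (prior 1/9): the guide has 56 equally likely choices, so probability 1/56; weight (1/9)·(1/56) = 1/504.
The weights sum to 1/56.
So P(the ruby in chest 7 | the guide opened chest 3, chest 5, and chest 8) = (1/315) / (1/56) = 8/45.

8/45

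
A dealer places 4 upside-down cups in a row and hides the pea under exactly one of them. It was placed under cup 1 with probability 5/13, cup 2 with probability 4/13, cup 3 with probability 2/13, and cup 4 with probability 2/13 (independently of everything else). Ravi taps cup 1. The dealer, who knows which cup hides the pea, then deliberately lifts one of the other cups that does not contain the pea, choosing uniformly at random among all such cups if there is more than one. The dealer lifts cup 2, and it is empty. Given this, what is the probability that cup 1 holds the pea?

Apply Bayes' rule, conditioning on where the pea actually is.
If it is under cup 1 (prior 5/13): the dealer has 3 equally likely choices, so probability 1/3; weight (5/13)·(1/3) = 5/39.
If it is under cup 2 (prior 4/13): the dealer opened cup 2, so this case is ruled out; weight (4/13)·0 = 0.
If it is under either of cups 3 and 4 (prior 2/13 each): the dealer has 2 equally likely choices, so probability 1/2; weight (2/13)·(1/2) = 1/13 each.
The weights sum to 11/39.
So P(the pea under cup 1 | the dealer opened cup 2) = (5/39) / (11/39) = 5/11.

5/11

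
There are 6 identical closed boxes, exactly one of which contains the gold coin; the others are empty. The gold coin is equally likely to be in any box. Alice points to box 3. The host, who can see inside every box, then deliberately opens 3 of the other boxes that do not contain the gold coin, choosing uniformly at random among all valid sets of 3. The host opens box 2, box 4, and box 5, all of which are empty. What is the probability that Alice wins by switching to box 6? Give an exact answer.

Consider each possible location of the gold coin in turn.
If it is in either of boxes 1 and 6 (prior 1/6 each): the host has 4 equally likely choices, so probability 1/4; weight (1/6)·(1/4) = 1/24 each.
If it is in any of boxes 2, 4, and 5 (prior 1/6 each): that box was opened and seen not to hold the prize — ruled out; weight (1/6)·0 = 0 each.
If it is in box 3 (prior 1/6): the host has 10 equally likely choices, so probability 1/10; weight (1/6)·(1/10) = 1/60.
The weights sum to 1/10.
So P(the gold coin in box 6 | the host opened box 2, box 4, and box 5) = (1/24) / (1/10) = 5/12.

5/12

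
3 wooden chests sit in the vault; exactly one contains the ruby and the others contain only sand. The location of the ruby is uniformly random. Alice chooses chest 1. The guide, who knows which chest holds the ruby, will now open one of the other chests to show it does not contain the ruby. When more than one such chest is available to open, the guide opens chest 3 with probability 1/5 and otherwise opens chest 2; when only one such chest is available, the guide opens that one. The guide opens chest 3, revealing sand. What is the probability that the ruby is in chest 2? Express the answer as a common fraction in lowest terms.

5/6

Condition on the true location of the ruby.
If it is in chest 1 (prior 1/3): chest 3 is available, opened with probability 1/5; weight (1/3)·(1/5) = 1/15.
If it is in chest 2 (prior 1/3): only chest 3 is available, probability 1; weight (1/3)·1 = 1/3.
If it is in chest 3 (prior 1/3): the guide opened chest 3, so this case is ruled out; weight (1/3)·0 = 0.
The weights sum to 2/5.
So P(the ruby in chest 2 | the guide opened chest 3) = (1/3) / (2/5) = 5/6.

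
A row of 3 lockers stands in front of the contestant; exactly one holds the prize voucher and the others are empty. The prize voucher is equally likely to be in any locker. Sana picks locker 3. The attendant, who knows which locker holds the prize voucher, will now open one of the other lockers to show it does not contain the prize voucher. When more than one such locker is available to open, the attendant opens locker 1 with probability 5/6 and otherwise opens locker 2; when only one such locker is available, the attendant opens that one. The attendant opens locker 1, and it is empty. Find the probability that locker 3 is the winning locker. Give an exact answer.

Condition on the true location of the prize voucher.
If it is in locker 1 (prior 1/3): the attendant opened locker 1, so this case is ruled out; weight (1/3)·0 = 0.
If it is in locker 2 (prior 1/3): only locker 1 is available, probability 1; weight (1/3)·1 = 1/3.
If it is in locker 3 (prior 1/3): locker 1 is available, opened with probability 5/6; weight (1/3)·(5/6) = 5/18.
The weights sum to 11/18.
So P(the prize voucher in locker 3 | the attendant opened locker 1) = (5/18) / (11/18) = 5/11.

5/11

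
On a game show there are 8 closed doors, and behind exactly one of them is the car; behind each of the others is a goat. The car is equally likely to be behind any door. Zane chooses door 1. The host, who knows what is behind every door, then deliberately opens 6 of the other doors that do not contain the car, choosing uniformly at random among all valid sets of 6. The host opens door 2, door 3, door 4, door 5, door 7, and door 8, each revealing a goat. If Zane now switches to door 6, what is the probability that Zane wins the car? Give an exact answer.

Apply Bayes' rule, conditioning on where the car actually is.
If it is behind door 1 (prior 1/8): the host has 7 equally likely choices, so probability 1/7; weight (1/8)·(1/7) = 1/56.
If it is behind any of doors 2, 3, 4, 5, 7, and 8 (prior 1/8 each): that door was opened and seen not to hold the prize — ruled out; weight (1/8)·0 = 0 each.
If it is behind door 6 (prior 1/8): the host has no choice, probability 1; weight (1/8)·1 = 1/8.
The weights sum to 1/7.
So P(the car behind door 6 | the host opened door 2, door 3, door 4, door 5, door 7, and door 8) = (1/8) / (1/7) = 7/8.

7/8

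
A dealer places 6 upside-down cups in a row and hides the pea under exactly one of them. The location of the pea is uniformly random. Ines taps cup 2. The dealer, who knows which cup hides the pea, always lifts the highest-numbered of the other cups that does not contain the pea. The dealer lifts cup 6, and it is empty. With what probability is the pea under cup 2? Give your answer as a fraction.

1/5

Condition on the true location of the pea.
If it is under any of cups 1, 2, 3, 4, and 5 (prior 1/6 each): cup 6 is the highest-numbered option available, probability 1; weight (1/6)·1 = 1/6 each.
If it is under cup 6 (prior 1/6): the dealer opened cup 6, so this case is ruled out; weight (1/6)·0 = 0.
The weights sum to 5/6.
So P(the pea under cup 2 | the dealer opened cup 6) = (1/6) / (5/6) = 1/5.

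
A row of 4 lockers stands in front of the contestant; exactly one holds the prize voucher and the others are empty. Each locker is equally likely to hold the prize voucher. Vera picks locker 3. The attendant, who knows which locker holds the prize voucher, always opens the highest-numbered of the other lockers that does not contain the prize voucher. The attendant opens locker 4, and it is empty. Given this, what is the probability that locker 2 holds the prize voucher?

1/3

Apply Bayes' rule, conditioning on where the prize voucher actually is.
If it is in any of lockers 1, 2, and 3 (prior 1/4 each): locker 4 is the highest-numbered option available, probability 1; weight (1/4)·1 = 1/4 each.
If it is in locker 4 (prior 1/4): the attendant opened locker 4, so this case is ruled out; weight (1/4)·0 = 0.
The weights sum to 3/4.
So P(the prize voucher in locker 2 | the attendant opened locker 4) = (1/4) / (3/4) = 1/3.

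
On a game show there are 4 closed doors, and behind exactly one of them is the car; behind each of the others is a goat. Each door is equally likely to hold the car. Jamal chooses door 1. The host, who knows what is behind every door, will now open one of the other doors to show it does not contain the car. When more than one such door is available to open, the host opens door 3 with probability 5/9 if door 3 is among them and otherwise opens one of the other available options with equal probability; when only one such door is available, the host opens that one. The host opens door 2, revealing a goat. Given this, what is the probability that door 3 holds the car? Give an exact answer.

Condition on the true location of the car.
If it is behind door 1 (prior 1/4): door 3 is available but not opened; door 2 gets probability (1 − 5/9)/2 = 2/9; weight (1/4)·(2/9) = 1/18.
If it is behind door 2 (prior 1/4): the host opened door 2, so this case is ruled out; weight (1/4)·0 = 0.
If it is behind door 3 (prior 1/4): door 3 holds the prize so is unavailable; the host chooses uniformly among the 2 others, probability 1/2; weight (1/4)·(1/2) = 1/8.
If it is behind door 4 (prior 1/4): door 3 is available but not opened, probability 4/9; weight (1/4)·(4/9) = 1/9.
The weights sum to 7/24.
So P(the car behind door 3 | the host opened door 2) = (1/8) / (7/24) = 3/7.

3/7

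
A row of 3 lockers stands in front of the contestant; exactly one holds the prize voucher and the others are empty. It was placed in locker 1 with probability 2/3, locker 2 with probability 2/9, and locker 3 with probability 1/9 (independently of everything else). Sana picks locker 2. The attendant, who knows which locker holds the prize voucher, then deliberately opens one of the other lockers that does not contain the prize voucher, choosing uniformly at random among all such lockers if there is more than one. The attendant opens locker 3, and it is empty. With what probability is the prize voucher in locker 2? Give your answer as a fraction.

Apply Bayes' rule, conditioning on where the prize voucher actually is.
If it is in locker 1 (prior 2/3): the attendant has no choice, probability 1; weight (2/3)·1 = 2/3.
If it is in locker 2 (prior 2/9): the attendant has 2 equally likely choices, so probability 1/2; weight (2/9)·(1/2) = 1/9.
If it is in locker 3 (prior 1/9): the attendant opened locker 3, so this case is ruled out; weight (1/9)·0 = 0.
The weights sum to 7/9.
So P(the prize voucher in locker 2 | the attendant opened locker 3) = (1/9) / (7/9) = 1/7.

1/7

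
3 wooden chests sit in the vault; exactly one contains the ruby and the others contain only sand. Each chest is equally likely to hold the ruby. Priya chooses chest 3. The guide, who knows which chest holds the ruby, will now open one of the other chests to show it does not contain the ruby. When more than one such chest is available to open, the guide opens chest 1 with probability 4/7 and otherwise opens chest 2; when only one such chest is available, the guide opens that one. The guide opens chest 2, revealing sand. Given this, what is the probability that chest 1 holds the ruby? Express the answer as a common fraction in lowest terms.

Apply Bayes' rule, conditioning on where the ruby actually is.
If it is in chest 1 (prior 1/3): only chest 2 is available, probability 1; weight (1/3)·1 = 1/3.
If it is in chest 2 (prior 1/3): the guide opened chest 2, so this case is ruled out; weight (1/3)·0 = 0.
If it is in chest 3 (prior 1/3): chest 1 is available but not opened, probability 3/7; weight (1/3)·(3/7) = 1/7.
The weights sum to 10/21.
So P(the ruby in chest 1 | the guide opened chest 2) = (1/3) / (10/21) = 7/10.

7/10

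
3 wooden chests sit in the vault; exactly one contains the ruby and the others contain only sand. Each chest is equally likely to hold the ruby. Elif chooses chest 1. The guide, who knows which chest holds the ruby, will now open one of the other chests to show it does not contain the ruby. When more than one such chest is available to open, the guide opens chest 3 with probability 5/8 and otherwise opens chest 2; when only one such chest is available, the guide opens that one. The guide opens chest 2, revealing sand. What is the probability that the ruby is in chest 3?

Condition on the true location of the ruby.
If it is in chest 1 (prior 1/3): chest 3 is available but not opened, probability 3/8; weight (1/3)·(3/8) = 1/8.
If it is in chest 2 (prior 1/3): the guide opened chest 2, so this case is ruled out; weight (1/3)·0 = 0.
If it is in chest 3 (prior 1/3): only chest 2 is available, probability 1; weight (1/3)·1 = 1/3.
The weights sum to 11/24.
So P(the ruby in chest 3 | the guide opened chest 2) = (1/3) / (11/24) = 8/11.

8/11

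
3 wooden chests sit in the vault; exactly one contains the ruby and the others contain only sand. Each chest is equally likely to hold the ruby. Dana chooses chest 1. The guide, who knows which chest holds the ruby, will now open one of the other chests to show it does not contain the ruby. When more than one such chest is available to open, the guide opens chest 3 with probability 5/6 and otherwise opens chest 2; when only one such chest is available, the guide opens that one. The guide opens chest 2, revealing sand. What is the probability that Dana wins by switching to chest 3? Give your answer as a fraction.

6/7

Consider each possible location of the ruby in turn.
If it is in chest 1 (prior 1/3): chest 3 is available but not opened, probability 1/6; weight (1/3)·(1/6) = 1/18.
If it is in chest 2 (prior 1/3): the guide opened chest 2, so this case is ruled out; weight (1/3)·0 = 0.
If it is in chest 3 (prior 1/3): only chest 2 is available, probability 1; weight (1/3)·1 = 1/3.
The weights sum to 7/18.
So P(the ruby in chest 3 | the guide opened chest 2) = (1/3) / (7/18) = 6/7.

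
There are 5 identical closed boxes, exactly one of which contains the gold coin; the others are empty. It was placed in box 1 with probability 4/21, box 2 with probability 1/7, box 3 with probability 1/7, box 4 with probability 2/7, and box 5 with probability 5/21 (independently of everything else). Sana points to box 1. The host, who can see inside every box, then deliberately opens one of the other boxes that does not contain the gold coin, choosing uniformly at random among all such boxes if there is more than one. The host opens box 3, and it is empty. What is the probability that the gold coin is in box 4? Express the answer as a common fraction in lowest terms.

Consider each possible location of the gold coin in turn.
If it is in box 1 (prior 4/21): the host has 4 equally likely choices, so probability 1/4; weight (4/21)·(1/4) = 1/21.
If it is in box 2 (prior 1/7): the host has 3 equally likely choices, so probability 1/3; weight (1/7)·(1/3) = 1/21.
If it is in box 3 (prior 1/7): the host opened box 3, so this case is ruled out; weight (1/7)·0 = 0.
If it is in box 4 (prior 2/7): the host has 3 equally likely choices, so probability 1/3; weight (2/7)·(1/3) = 2/21.
If it is in box 5 (prior 5/21): the host has 3 equally likely choices, so probability 1/3; weight (5/21)·(1/3) = 5/63.
The weights sum to 17/63.
So P(the gold coin in box 4 | the host opened box 3) = (2/21) / (17/63) = 6/17.

6/17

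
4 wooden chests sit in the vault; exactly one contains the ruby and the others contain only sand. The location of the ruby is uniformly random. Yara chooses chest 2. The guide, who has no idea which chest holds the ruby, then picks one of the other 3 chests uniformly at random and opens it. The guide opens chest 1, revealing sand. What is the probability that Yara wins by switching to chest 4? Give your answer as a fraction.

Condition on the true location of the ruby.
If it is in chest 1 (prior 1/4): the guide opened chest 1, so this case is ruled out; weight (1/4)·0 = 0.
If it is in any of chests 2, 3, and 4 (prior 1/4 each): the guide picks chest 1 with probability 1/3 regardless, and it is not the prize; weight (1/4)·(1/3) = 1/12 each.
The weights sum to 1/4.
So P(the ruby in chest 4 | the guide opened chest 1) = (1/12) / (1/4) = 1/3.

1/3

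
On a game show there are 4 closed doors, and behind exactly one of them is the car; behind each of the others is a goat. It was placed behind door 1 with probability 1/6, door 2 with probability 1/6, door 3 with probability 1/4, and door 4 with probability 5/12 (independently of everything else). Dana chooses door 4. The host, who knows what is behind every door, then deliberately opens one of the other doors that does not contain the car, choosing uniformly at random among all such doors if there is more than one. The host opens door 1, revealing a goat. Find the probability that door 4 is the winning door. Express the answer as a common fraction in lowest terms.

2/5

Consider each possible location of the car in turn.
If it is behind door 1 (prior 1/6): the host opened door 1, so this case is ruled out; weight (1/6)·0 = 0.
If it is behind door 2 (prior 1/6): the host has 2 equally likely choices, so probability 1/2; weight (1/6)·(1/2) = 1/12.
If it is behind door 3 (prior 1/4): the host has 2 equally likely choices, so probability 1/2; weight (1/4)·(1/2) = 1/8.
If it is behind door 4 (prior 5/12): the host has 3 equally likely choices, so probability 1/3; weight (5/12)·(1/3) = 5/36.
The weights sum to 25/72.
So P(the car behind door 4 | the host opened door 1) = (5/36) / (25/72) = 2/5.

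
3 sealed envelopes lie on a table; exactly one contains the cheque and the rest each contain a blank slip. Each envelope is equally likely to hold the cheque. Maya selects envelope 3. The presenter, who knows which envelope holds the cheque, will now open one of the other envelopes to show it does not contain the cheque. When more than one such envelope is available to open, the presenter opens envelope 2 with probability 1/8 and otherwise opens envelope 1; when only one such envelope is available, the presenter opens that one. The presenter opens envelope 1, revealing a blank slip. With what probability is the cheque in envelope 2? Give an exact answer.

Consider each possible location of the cheque in turn.
If it is in envelope 1 (prior 1/3): the presenter opened envelope 1, so this case is ruled out; weight (1/3)·0 = 0.
If it is in envelope 2 (prior 1/3): only envelope 1 is available, probability 1; weight (1/3)·1 = 1/3.
If it is in envelope 3 (prior 1/3): envelope 2 is available but not opened, probability 7/8; weight (1/3)·(7/8) = 7/24.
The weights sum to 5/8.
So P(the cheque in envelope 2 | the presenter opened envelope 1) = (1/3) / (5/8) = 8/15.

8/15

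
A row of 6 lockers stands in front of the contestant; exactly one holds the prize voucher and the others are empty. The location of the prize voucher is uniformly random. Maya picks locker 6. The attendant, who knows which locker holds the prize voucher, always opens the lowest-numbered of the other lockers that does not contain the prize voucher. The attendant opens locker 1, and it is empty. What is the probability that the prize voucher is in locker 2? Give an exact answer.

1/5

Consider each possible location of the prize voucher in turn.
If it is in locker 1 (prior 1/6): the attendant opened locker 1, so this case is ruled out; weight (1/6)·0 = 0.
If it is in any of lockers 2, 3, 4, 5, and 6 (prior 1/6 each): locker 1 is the lowest-numbered option available, probability 1; weight (1/6)·1 = 1/6 each.
The weights sum to 5/6.
So P(the prize voucher in locker 2 | the attendant opened locker 1) = (1/6) / (5/6) = 1/5.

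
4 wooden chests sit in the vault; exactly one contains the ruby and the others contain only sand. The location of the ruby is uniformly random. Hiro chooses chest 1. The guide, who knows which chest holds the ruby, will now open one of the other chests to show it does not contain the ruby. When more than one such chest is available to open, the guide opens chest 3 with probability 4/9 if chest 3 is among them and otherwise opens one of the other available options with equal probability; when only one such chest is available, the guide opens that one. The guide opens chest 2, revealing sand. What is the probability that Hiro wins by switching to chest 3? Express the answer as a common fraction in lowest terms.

Condition on the true location of the ruby.
If it is in chest 1 (prior 1/4): chest 3 is available but not opened; chest 2 gets probability (1 − 4/9)/2 = 5/18; weight (1/4)·(5/18) = 5/72.
If it is in chest 2 (prior 1/4): the guide opened chest 2, so this case is ruled out; weight (1/4)·0 = 0.
If it is in chest 3 (prior 1/4): chest 3 holds the prize so is unavailable; the guide chooses uniformly among the 2 others, probability 1/2; weight (1/4)·(1/2) = 1/8.
If it is in chest 4 (prior 1/4): chest 3 is available but not opened, probability 5/9; weight (1/4)·(5/9) = 5/36.
The weights sum to 1/3.
So P(the ruby in chest 3 | the guide opened chest 2) = (1/8) / (1/3) = 3/8.

3/8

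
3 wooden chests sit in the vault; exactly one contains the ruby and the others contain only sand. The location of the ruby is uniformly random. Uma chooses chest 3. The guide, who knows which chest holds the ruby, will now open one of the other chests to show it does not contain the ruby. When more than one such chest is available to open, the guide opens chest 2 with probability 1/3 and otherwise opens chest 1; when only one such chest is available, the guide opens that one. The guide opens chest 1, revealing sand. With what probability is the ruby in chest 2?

Consider each possible location of the ruby in turn.
If it is in chest 1 (prior 1/3): the guide opened chest 1, so this case is ruled out; weight (1/3)·0 = 0.
If it is in chest 2 (prior 1/3): only chest 1 is available, probability 1; weight (1/3)·1 = 1/3.
If it is in chest 3 (prior 1/3): chest 2 is available but not opened, probability 2/3; weight (1/3)·(2/3) = 2/9.
The weights sum to 5/9.
So P(the ruby in chest 2 | the guide opened chest 1) = (1/3) / (5/9) = 3/5.

3/5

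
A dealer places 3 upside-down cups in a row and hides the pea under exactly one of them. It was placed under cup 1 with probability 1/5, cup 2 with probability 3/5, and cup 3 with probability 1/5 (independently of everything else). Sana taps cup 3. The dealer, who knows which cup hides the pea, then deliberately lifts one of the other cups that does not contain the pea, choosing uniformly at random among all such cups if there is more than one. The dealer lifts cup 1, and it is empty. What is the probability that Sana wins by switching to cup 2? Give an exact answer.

Apply Bayes' rule, conditioning on where the pea actually is.
If it is under cup 1 (prior 1/5): the dealer opened cup 1, so this case is ruled out; weight (1/5)·0 = 0.
If it is under cup 2 (prior 3/5): the dealer has no choice, probability 1; weight (3/5)·1 = 3/5.
If it is under cup 3 (prior 1/5): the dealer has 2 equally likely choices, so probability 1/2; weight (1/5)·(1/2) = 1/10.
The weights sum to 7/10.
So P(the pea under cup 2 | the dealer opened cup 1) = (3/5) / (7/10) = 6/7.

6/7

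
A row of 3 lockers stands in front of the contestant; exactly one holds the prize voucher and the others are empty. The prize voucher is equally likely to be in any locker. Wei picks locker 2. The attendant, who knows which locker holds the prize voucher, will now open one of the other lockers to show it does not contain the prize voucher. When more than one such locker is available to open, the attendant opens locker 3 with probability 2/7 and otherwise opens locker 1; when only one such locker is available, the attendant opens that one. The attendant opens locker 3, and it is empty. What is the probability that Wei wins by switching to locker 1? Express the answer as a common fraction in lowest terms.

Condition on the true location of the prize voucher.
If it is in locker 1 (prior 1/3): only locker 3 is available, probability 1; weight (1/3)·1 = 1/3.
If it is in locker 2 (prior 1/3): locker 3 is available, opened with probability 2/7; weight (1/3)·(2/7) = 2/21.
If it is in locker 3 (prior 1/3): the attendant opened locker 3, so this case is ruled out; weight (1/3)·0 = 0.
The weights sum to 3/7.
So P(the prize voucher in locker 1 | the attendant opened locker 3) = (1/3) / (3/7) = 7/9.

7/9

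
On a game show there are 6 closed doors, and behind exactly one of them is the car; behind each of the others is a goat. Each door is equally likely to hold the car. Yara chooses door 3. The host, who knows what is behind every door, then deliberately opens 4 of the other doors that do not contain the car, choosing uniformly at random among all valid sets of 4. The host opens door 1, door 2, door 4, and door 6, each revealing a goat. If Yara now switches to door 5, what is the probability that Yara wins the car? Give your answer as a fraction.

5/6

Consider each possible location of the car in turn.
If it is behind any of doors 1, 2, 4, and 6 (prior 1/6 each): that door was opened and seen not to hold the prize — ruled out; weight (1/6)·0 = 0 each.
If it is behind door 3 (prior 1/6): the host has 5 equally likely choices, so probability 1/5; weight (1/6)·(1/5) = 1/30.
If it is behind door 5 (prior 1/6): the host has no choice, probability 1; weight (1/6)·1 = 1/6.
The weights sum to 1/5.
So P(the car behind door 5 | the host opened door 1, door 2, door 4, and door 6) = (1/6) / (1/5) = 5/6.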